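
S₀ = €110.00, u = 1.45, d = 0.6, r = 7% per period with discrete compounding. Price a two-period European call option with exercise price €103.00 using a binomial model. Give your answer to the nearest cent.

Risk-neutral probability p = (1 + 0.07 − 0.6)/(1.45 − 0.6) = 0.4700/0.8500 = 0.5529
Terminal stock prices: S_uu = 231.3, S_ud = 95.7, S_dd = 39.6
Terminal payoffs (S − K): max(128.3, 0) = 128.3, max(-7.3, 0) = 0, max(-63.4, 0) = 0
Node u (S = 159.5): V_u = 1/1.07·[0.5529·128.2750 + 0.4471·0.0000] = 66.2883
Node d (S = 66): V_d = 1/1.07·[0.5529·0.0000 + 0.4471·0.0000] = 0.0000
Node 0 (S = 110): V_0 = 1/1.07·[0.5529·66.2883 + 0.4471·0.0000] = 34.2557

€34.26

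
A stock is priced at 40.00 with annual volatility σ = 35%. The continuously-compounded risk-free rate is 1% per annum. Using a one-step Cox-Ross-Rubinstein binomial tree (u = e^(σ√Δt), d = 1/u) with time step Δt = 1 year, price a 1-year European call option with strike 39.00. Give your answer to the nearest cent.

CRR parameters: u = e^(σ√Δt) = e^(0.35·√1) = 1.4191, d = 1/u = 0.7047
Per-period rate: rΔt = 0.01·1 = 0.01, so R = e^0.01 = 1.0101
Risk-neutral probability p = (e^0.01 − 0.7047)/(1.4191 − 0.7047) = 0.3054/0.7144 = 0.4275
Terminal stock prices: S_u = 56.76, S_d = 28.19
Terminal payoffs (S − K): max(17.76, 0) = 17.76, max(-10.81, 0) = 0
Node 0 (S = 40): V_0 = e^(−0.01)·[0.4275·17.7627 + 0.5725·0.0000] = 7.5171

7.52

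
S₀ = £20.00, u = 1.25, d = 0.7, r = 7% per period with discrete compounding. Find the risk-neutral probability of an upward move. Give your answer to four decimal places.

Risk-neutral probability p = (1 + 0.07 − 0.7)/(1.25 − 0.7) = 0.3700/0.5500 = 0.6727

p = 0.6727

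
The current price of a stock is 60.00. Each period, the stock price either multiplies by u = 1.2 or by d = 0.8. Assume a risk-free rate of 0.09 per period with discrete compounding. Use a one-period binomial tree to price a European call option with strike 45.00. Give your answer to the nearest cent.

Risk-neutral probability p = (1 + 0.09 − 0.8)/(1.2 − 0.8) = 0.2900/0.4000 = 0.7250
Terminal stock prices: S_u = 72, S_d = 48
Terminal payoffs (S − K): max(27, 0) = 27, max(3, 0) = 3
Node 0 (S = 60): V_0 = 1/1.09·[0.7250·27.0000 + 0.2750·3.0000] = 18.7156

18.72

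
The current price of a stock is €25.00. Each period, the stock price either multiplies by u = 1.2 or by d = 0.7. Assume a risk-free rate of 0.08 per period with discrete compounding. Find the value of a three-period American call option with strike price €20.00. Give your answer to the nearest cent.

Risk-neutral probability p = (1 + 0.08 − 0.7)/(1.2 − 0.7) = 0.3800/0.5000 = 0.7600
Terminal stock prices: S_uuu = 43.2, S_uud = 25.2, S_udd = 14.7, S_ddd = 8.575
Terminal payoffs (S − K): max(23.2, 0) = 23.2, max(5.2, 0) = 5.2, max(-5.3, 0) = 0, max(-11.43, 0) = 0
Node uu (S = 36): continuation = 1/1.08·[0.7600·23.2000 + 0.2400·5.2000] = 17.4815; exercise value = 16.0000 ≤ continuation, so V_uu = 17.4815
Node ud (S = 21): continuation = 1/1.08·[0.7600·5.2000 + 0.2400·0.0000] = 3.6593; exercise value = 1.0000 ≤ continuation, so V_ud = 3.6593
Node dd (S = 12.25): continuation = 1/1.08·[0.7600·0.0000 + 0.2400·0.0000] = 0.0000; exercise value = 0.0000 ≤ continuation, so V_dd = 0.0000
Node u (S = 30): continuation = 1/1.08·[0.7600·17.4815 + 0.2400·3.6593] = 13.1150; exercise value = 10.0000 ≤ continuation, so V_u = 13.1150
Node d (S = 17.5): continuation = 1/1.08·[0.7600·3.6593 + 0.2400·0.0000] = 2.5750; exercise value = 0.0000 ≤ continuation, so V_d = 2.5750
Node 0 (S = 25): continuation = 1/1.08·[0.7600·13.1150 + 0.2400·2.5750] = 9.8013; exercise value = 5.0000 ≤ continuation, so V_0 = 9.8013

€9.80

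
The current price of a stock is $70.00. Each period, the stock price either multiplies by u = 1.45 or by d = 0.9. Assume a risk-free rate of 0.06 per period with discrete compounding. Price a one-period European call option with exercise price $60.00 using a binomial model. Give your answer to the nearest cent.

$13.40

Risk-neutral probability p = (1 + 0.06 − 0.9)/(1.45 − 0.9) = 0.1600/0.5500 = 0.2909
Terminal stock prices: S_u = 101.5, S_d = 63
Terminal payoffs (S − K): max(41.5, 0) = 41.5, max(3, 0) = 3
Node 0 (S = 70): V_0 = 1/1.06·[0.2909·41.5000 + 0.7091·3.0000] = 13.3962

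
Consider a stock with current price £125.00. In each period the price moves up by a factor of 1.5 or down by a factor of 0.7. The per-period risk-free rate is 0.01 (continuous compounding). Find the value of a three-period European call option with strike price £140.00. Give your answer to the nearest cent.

£31.16

Risk-neutral probability p = (e^0.01 − 0.7)/(1.5 − 0.7) = 0.3101/0.8000 = 0.3876
Terminal stock prices: S_uuu = 421.9, S_uud = 196.9, S_udd = 91.87, S_ddd = 42.87
Terminal payoffs (S − K): max(281.9, 0) = 281.9, max(56.88, 0) = 56.88, max(-48.13, 0) = 0, max(-97.12, 0) = 0
Node uu (S = 281.2): V_uu = e^(−0.01)·[0.3876·281.8750 + 0.6124·56.8750] = 142.6430
Node ud (S = 131.2): V_ud = e^(−0.01)·[0.3876·56.8750 + 0.6124·0.0000] = 21.8233
Node dd (S = 61.25): V_dd = e^(−0.01)·[0.3876·0.0000 + 0.6124·0.0000] = 0.0000
Node u (S = 187.5): V_u = e^(−0.01)·[0.3876·142.6430 + 0.6124·21.8233] = 67.9655
Node d (S = 87.5): V_d = e^(−0.01)·[0.3876·21.8233 + 0.6124·0.0000] = 8.3737
Node 0 (S = 125): V_0 = e^(−0.01)·[0.3876·67.9655 + 0.6124·8.3737] = 31.1561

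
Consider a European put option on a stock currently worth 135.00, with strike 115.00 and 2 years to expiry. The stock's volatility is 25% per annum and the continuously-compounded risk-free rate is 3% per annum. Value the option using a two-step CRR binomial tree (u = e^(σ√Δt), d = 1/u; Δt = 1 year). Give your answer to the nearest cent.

7.86

CRR parameters: u = e^(σ√Δt) = e^(0.25·√1) = 1.2840, d = 1/u = 0.7788
Per-period rate: rΔt = 0.03·1 = 0.03, so R = e^0.03 = 1.0305
Risk-neutral probability p = (e^0.03 − 0.7788)/(1.2840 − 0.7788) = 0.2517/0.5052 = 0.4981
Terminal stock prices: S_uu = 222.6, S_ud = 135, S_dd = 81.88
Terminal payoffs (K − S): max(-107.6, 0) = 0, max(-20, 0) = 0, max(33.12, 0) = 33.12
Node u (S = 173.3): V_u = e^(−0.03)·[0.4981·0.0000 + 0.5019·0.0000] = 0.0000
Node d (S = 105.1): V_d = e^(−0.03)·[0.4981·0.0000 + 0.5019·33.1184] = 16.1308
Node 0 (S = 135): V_0 = e^(−0.03)·[0.4981·0.0000 + 0.5019·16.1308] = 7.8567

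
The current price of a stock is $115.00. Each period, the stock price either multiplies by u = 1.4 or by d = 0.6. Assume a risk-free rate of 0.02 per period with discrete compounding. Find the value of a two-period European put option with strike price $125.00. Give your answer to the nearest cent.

Risk-neutral probability p = (1 + 0.02 − 0.6)/(1.4 − 0.6) = 0.4200/0.8000 = 0.5250
Terminal stock prices: S_uu = 225.4, S_ud = 96.6, S_dd = 41.4
Terminal payoffs (K − S): max(-100.4, 0) = 0, max(28.4, 0) = 28.4, max(83.6, 0) = 83.6
Node u (S = 161): V_u = 1/1.02·[0.5250·0.0000 + 0.4750·28.4000] = 13.2255
Node d (S = 69): V_d = 1/1.02·[0.5250·28.4000 + 0.4750·83.6000] = 53.5490
Node 0 (S = 115): V_0 = 1/1.02·[0.5250·13.2255 + 0.4750·53.5490] = 31.7443

$31.74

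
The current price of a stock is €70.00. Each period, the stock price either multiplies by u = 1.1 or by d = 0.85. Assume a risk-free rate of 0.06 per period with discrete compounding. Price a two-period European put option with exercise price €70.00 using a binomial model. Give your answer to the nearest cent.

Risk-neutral probability p = (1 + 0.06 − 0.85)/(1.1 − 0.85) = 0.2100/0.2500 = 0.8400
Terminal stock prices: S_uu = 84.7, S_ud = 65.45, S_dd = 50.57
Terminal payoffs (K − S): max(-14.7, 0) = 0, max(4.55, 0) = 4.55, max(19.43, 0) = 19.43
Node u (S = 77): V_u = 1/1.06·[0.8400·0.0000 + 0.1600·4.5500] = 0.6868
Node d (S = 59.5): V_d = 1/1.06·[0.8400·4.5500 + 0.1600·19.4250] = 6.5377
Node 0 (S = 70): V_0 = 1/1.06·[0.8400·0.6868 + 0.1600·6.5377] = 1.5311

€1.53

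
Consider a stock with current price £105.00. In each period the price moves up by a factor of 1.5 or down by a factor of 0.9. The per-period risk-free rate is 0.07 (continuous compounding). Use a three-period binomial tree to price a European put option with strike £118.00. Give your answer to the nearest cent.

Risk-neutral probability p = (e^0.07 − 0.9)/(1.5 − 0.9) = 0.1725/0.6000 = 0.2875
Terminal stock prices: S_uuu = 354.4, S_uud = 212.6, S_udd = 127.6, S_ddd = 76.55
Terminal payoffs (K − S): max(-236.4, 0) = 0, max(-94.62, 0) = 0, max(-9.575, 0) = 0, max(41.45, 0) = 41.45
Node uu (S = 236.2): V_uu = e^(−0.07)·[0.2875·0.0000 + 0.7125·0.0000] = 0.0000
Node ud (S = 141.8): V_ud = e^(−0.07)·[0.2875·0.0000 + 0.7125·0.0000] = 0.0000
Node dd (S = 85.05): V_dd = e^(−0.07)·[0.2875·0.0000 + 0.7125·41.4550] = 27.5393
Node u (S = 157.5): V_u = e^(−0.07)·[0.2875·0.0000 + 0.7125·0.0000] = 0.0000
Node d (S = 94.5): V_d = e^(−0.07)·[0.2875·0.0000 + 0.7125·27.5393] = 18.2948
Node 0 (S = 105): V_0 = e^(−0.07)·[0.2875·0.0000 + 0.7125·18.2948] = 12.1536

£12.15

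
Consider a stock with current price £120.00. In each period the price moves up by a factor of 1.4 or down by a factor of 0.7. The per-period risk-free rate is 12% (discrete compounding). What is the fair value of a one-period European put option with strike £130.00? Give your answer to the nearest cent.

Risk-neutral probability p = (1 + 0.12 − 0.7)/(1.4 − 0.7) = 0.4200/0.7000 = 0.6000
Terminal stock prices: S_u = 168, S_d = 84
Terminal payoffs (K − S): max(-38, 0) = 0, max(46, 0) = 46
Node 0 (S = 120): V_0 = 1/1.12·[0.6000·0.0000 + 0.4000·46.0000] = 16.4286

£16.43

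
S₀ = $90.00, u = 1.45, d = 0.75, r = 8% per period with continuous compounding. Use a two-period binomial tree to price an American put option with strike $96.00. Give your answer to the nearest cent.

$13.78

Risk-neutral probability p = (e^0.08 − 0.75)/(1.45 − 0.75) = 0.3333/0.7000 = 0.4761
Terminal stock prices: S_uu = 189.2, S_ud = 97.88, S_dd = 50.62
Terminal payoffs (K − S): max(-93.22, 0) = 0, max(-1.875, 0) = 0, max(45.38, 0) = 45.38
Node u (S = 130.5): continuation = e^(−0.08)·[0.4761·0.0000 + 0.5239·0.0000] = 0.0000; exercise value = 0.0000 ≤ continuation, so V_u = 0.0000
Node d (S = 67.5): continuation = e^(−0.08)·[0.4761·0.0000 + 0.5239·45.3750] = 21.9433; exercise value = 28.5000 > continuation, so V_d = 28.5000 (exercise)
Node 0 (S = 90): continuation = e^(−0.08)·[0.4761·0.0000 + 0.5239·28.5000] = 13.7825; exercise value = 6.0000 ≤ continuation, so V_0 = 13.7825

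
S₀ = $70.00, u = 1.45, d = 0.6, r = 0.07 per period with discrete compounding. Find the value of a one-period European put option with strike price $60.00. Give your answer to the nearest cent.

Risk-neutral probability p = (1 + 0.07 − 0.6)/(1.45 − 0.6) = 0.4700/0.8500 = 0.5529
Terminal stock prices: S_u = 101.5, S_d = 42
Terminal payoffs (K − S): max(-41.5, 0) = 0, max(18, 0) = 18
Node 0 (S = 70): V_0 = 1/1.07·[0.5529·0.0000 + 0.4471·18.0000] = 7.5206

$7.52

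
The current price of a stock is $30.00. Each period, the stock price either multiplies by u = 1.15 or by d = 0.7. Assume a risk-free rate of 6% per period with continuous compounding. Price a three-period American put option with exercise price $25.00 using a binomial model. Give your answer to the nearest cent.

$0.95

Risk-neutral probability p = (e^0.06 − 0.7)/(1.15 − 0.7) = 0.3618/0.4500 = 0.8041
Terminal stock prices: S_uuu = 45.63, S_uud = 27.77, S_udd = 16.9, S_ddd = 10.29
Terminal payoffs (K − S): max(-20.63, 0) = 0, max(-2.772, 0) = 0, max(8.095, 0) = 8.095, max(14.71, 0) = 14.71
Node uu (S = 39.67): continuation = e^(−0.06)·[0.8041·0.0000 + 0.1959·0.0000] = 0.0000; exercise value = 0.0000 ≤ continuation, so V_uu = 0.0000
Node ud (S = 24.15): continuation = e^(−0.06)·[0.8041·0.0000 + 0.1959·8.0950] = 1.4936; exercise value = 0.8500 ≤ continuation, so V_ud = 1.4936
Node dd (S = 14.7): continuation = e^(−0.06)·[0.8041·8.0950 + 0.1959·14.7100] = 8.8441; exercise value = 10.3000 > continuation, so V_dd = 10.3000 (exercise)
Node u (S = 34.5): continuation = e^(−0.06)·[0.8041·0.0000 + 0.1959·1.4936] = 0.2756; exercise value = 0.0000 ≤ continuation, so V_u = 0.2756
Node d (S = 21): continuation = e^(−0.06)·[0.8041·1.4936 + 0.1959·10.3000] = 3.0315; exercise value = 4.0000 > continuation, so V_d = 4.0000 (exercise)
Node 0 (S = 30): continuation = e^(−0.06)·[0.8041·0.2756 + 0.1959·4.0000] = 0.9467; exercise value = 0.0000 ≤ continuation, so V_0 = 0.9467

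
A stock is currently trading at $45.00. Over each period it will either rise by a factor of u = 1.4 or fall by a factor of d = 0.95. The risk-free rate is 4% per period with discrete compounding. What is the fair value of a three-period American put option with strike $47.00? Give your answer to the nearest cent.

$3.83

Risk-neutral probability p = (1 + 0.04 − 0.95)/(1.4 − 0.95) = 0.0900/0.4500 = 0.2000
Terminal stock prices: S_uuu = 123.5, S_uud = 83.79, S_udd = 56.86, S_ddd = 38.58
Terminal payoffs (K − S): max(-76.48, 0) = 0, max(-36.79, 0) = 0, max(-9.857, 0) = 0, max(8.418, 0) = 8.418
Node uu (S = 88.2): continuation = 1/1.04·[0.2000·0.0000 + 0.8000·0.0000] = 0.0000; exercise value = 0.0000 ≤ continuation, so V_uu = 0.0000
Node ud (S = 59.85): continuation = 1/1.04·[0.2000·0.0000 + 0.8000·0.0000] = 0.0000; exercise value = 0.0000 ≤ continuation, so V_ud = 0.0000
Node dd (S = 40.61): continuation = 1/1.04·[0.2000·0.0000 + 0.8000·8.4181] = 6.4755; exercise value = 6.3875 ≤ continuation, so V_dd = 6.4755
Node u (S = 63): continuation = 1/1.04·[0.2000·0.0000 + 0.8000·0.0000] = 0.0000; exercise value = 0.0000 ≤ continuation, so V_u = 0.0000
Node d (S = 42.75): continuation = 1/1.04·[0.2000·0.0000 + 0.8000·6.4755] = 4.9811; exercise value = 4.2500 ≤ continuation, so V_d = 4.9811
Node 0 (S = 45): continuation = 1/1.04·[0.2000·0.0000 + 0.8000·4.9811] = 3.8316; exercise value = 2.0000 ≤ continuation, so V_0 = 3.8316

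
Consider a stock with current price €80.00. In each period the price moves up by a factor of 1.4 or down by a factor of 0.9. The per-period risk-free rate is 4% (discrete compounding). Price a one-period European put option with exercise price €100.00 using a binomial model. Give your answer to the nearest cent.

€19.38

Risk-neutral probability p = (1 + 0.04 − 0.9)/(1.4 − 0.9) = 0.1400/0.5000 = 0.2800
Terminal stock prices: S_u = 112, S_d = 72
Terminal payoffs (K − S): max(-12, 0) = 0, max(28, 0) = 28
Node 0 (S = 80): V_0 = 1/1.04·[0.2800·0.0000 + 0.7200·28.0000] = 19.3846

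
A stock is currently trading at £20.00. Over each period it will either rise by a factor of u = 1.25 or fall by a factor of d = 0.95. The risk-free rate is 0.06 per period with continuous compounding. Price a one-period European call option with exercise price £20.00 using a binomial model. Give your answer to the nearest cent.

Risk-neutral probability p = (e^0.06 − 0.95)/(1.25 − 0.95) = 0.1118/0.3000 = 0.3728
Terminal stock prices: S_u = 25, S_d = 19
Terminal payoffs (S − K): max(5, 0) = 5, max(-1, 0) = 0
Node 0 (S = 20): V_0 = e^(−0.06)·[0.3728·5.0000 + 0.6272·0.0000] = 1.7554

£1.76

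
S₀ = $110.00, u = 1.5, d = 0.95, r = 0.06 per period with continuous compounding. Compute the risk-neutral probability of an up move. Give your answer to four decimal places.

p = 0.2033

Risk-neutral probability p = (e^0.06 − 0.95)/(1.5 − 0.95) = 0.1118/0.5500 = 0.2033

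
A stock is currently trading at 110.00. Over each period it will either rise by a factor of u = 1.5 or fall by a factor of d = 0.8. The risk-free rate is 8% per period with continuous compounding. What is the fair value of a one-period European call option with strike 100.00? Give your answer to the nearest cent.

24.28

Risk-neutral probability p = (e^0.08 − 0.8)/(1.5 − 0.8) = 0.2833/0.7000 = 0.4047
Terminal stock prices: S_u = 165, S_d = 88
Terminal payoffs (S − K): max(65, 0) = 65, max(-12, 0) = 0
Node 0 (S = 110): V_0 = e^(−0.08)·[0.4047·65.0000 + 0.5953·0.0000] = 24.2828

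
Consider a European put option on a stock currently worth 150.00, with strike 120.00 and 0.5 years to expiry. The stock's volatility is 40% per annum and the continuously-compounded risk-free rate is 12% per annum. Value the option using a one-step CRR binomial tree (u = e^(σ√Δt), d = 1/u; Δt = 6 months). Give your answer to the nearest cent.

CRR parameters: u = e^(σ√Δt) = e^(0.4·√0.5) = 1.3269, d = 1/u = 0.7536
Per-period rate: rΔt = 0.12·0.5 = 0.06, so R = e^0.06 = 1.0618
Risk-neutral probability p = (e^0.06 − 0.7536)/(1.3269 − 0.7536) = 0.3082/0.5733 = 0.5376
Terminal stock prices: S_u = 199, S_d = 113
Terminal payoffs (K − S): max(-79.03, 0) = 0, max(6.954, 0) = 6.954
Node 0 (S = 150): V_0 = e^(−0.06)·[0.5376·0.0000 + 0.4624·6.9543] = 3.0282

3.03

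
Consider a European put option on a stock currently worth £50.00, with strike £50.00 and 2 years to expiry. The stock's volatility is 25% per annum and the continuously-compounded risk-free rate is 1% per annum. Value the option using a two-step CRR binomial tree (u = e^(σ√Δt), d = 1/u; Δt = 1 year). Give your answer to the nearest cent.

CRR parameters: u = e^(σ√Δt) = e^(0.25·√1) = 1.2840, d = 1/u = 0.7788
Per-period rate: rΔt = 0.01·1 = 0.01, so R = e^0.01 = 1.0101
Risk-neutral probability p = (e^0.01 − 0.7788)/(1.2840 − 0.7788) = 0.2312/0.5052 = 0.4577
Terminal stock prices: S_uu = 82.44, S_ud = 50, S_dd = 30.33
Terminal payoffs (K − S): max(-32.44, 0) = 0, max(0, 0) = 0, max(19.67, 0) = 19.67
Node u (S = 64.2): V_u = e^(−0.01)·[0.4577·0.0000 + 0.5423·0.0000] = 0.0000
Node d (S = 38.94): V_d = e^(−0.01)·[0.4577·0.0000 + 0.5423·19.6735] = 10.5625
Node 0 (S = 50): V_0 = e^(−0.01)·[0.4577·0.0000 + 0.5423·10.5625] = 5.6709

£5.67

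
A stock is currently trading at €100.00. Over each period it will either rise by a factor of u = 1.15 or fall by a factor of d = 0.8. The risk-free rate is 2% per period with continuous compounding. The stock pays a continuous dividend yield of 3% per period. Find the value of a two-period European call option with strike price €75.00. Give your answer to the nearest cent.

Per-period risk-free factor R = e^0.02 = 1.0202; dividend-adjusted growth = e^(0.02−0.03) = 0.9900.
Risk-neutral probability p = (0.9900 − 0.8)/(1.15 − 0.8) = 0.1900/0.3500 = 0.5430
Terminal stock prices: S_uu = 132.2, S_ud = 92, S_dd = 64
Terminal payoffs (S − K): max(57.25, 0) = 57.25, max(17, 0) = 17, max(-11, 0) = 0
Node u (S = 115): V_u = e^(−0.02)·[0.5430·57.2500 + 0.4570·17.0000] = 38.0863
Node d (S = 80): V_d = e^(−0.02)·[0.5430·17.0000 + 0.4570·0.0000] = 9.0482
Node 0 (S = 100): V_0 = e^(−0.02)·[0.5430·38.0863 + 0.4570·9.0482] = 24.3245

€24.32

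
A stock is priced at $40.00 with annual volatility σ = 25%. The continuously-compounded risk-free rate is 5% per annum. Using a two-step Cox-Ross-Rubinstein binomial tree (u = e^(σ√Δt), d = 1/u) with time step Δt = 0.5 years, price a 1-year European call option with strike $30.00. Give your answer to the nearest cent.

CRR parameters: u = e^(σ√Δt) = e^(0.25·√0.5) = 1.1934, d = 1/u = 0.8380
Per-period rate: rΔt = 0.05·0.5 = 0.025, so R = e^0.025 = 1.0253
Risk-neutral probability p = (e^0.025 − 0.8380)/(1.1934 − 0.8380) = 0.1873/0.3554 = 0.5272
Terminal stock prices: S_uu = 56.96, S_ud = 40, S_dd = 28.09
Terminal payoffs (S − K): max(26.96, 0) = 26.96, max(10, 0) = 10, max(-1.912, 0) = 0
Node u (S = 47.73): V_u = e^(−0.025)·[0.5272·26.9648 + 0.4728·10.0000] = 18.4753
Node d (S = 33.52): V_d = e^(−0.025)·[0.5272·10.0000 + 0.4728·0.0000] = 5.1414
Node 0 (S = 40): V_0 = e^(−0.025)·[0.5272·18.4753 + 0.4728·5.1414] = 11.8699

$11.87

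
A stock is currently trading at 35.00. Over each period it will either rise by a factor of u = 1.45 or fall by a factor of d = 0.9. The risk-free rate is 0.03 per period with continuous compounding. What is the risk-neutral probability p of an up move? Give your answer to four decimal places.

p = 0.2372

Risk-neutral probability p = (e^0.03 − 0.9)/(1.45 − 0.9) = 0.1305/0.5500 = 0.2372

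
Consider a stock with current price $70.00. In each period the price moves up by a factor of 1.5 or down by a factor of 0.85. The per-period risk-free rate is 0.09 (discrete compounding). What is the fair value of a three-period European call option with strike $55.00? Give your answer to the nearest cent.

Risk-neutral probability p = (1 + 0.09 − 0.85)/(1.5 − 0.85) = 0.2400/0.6500 = 0.3692
Terminal stock prices: S_uuu = 236.2, S_uud = 133.9, S_udd = 75.86, S_ddd = 42.99
Terminal payoffs (S − K): max(181.2, 0) = 181.2, max(78.88, 0) = 78.88, max(20.86, 0) = 20.86, max(-12.01, 0) = 0
Node uu (S = 157.5): V_uu = 1/1.09·[0.3692·181.2500 + 0.6308·78.8750] = 107.0413
Node ud (S = 89.25): V_ud = 1/1.09·[0.3692·78.8750 + 0.6308·20.8625] = 38.7913
Node dd (S = 50.57): V_dd = 1/1.09·[0.3692·20.8625 + 0.6308·0.0000] = 7.0670
Node u (S = 105): V_u = 1/1.09·[0.3692·107.0413 + 0.6308·38.7913] = 58.7076
Node d (S = 59.5): V_d = 1/1.09·[0.3692·38.7913 + 0.6308·7.0670] = 17.2299
Node 0 (S = 70): V_0 = 1/1.09·[0.3692·58.7076 + 0.6308·17.2299] = 29.8576

$29.86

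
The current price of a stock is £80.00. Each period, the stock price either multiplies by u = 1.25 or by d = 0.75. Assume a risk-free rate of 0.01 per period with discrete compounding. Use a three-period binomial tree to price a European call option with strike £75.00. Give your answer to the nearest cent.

Risk-neutral probability p = (1 + 0.01 − 0.75)/(1.25 − 0.75) = 0.2600/0.5000 = 0.5200
Terminal stock prices: S_uuu = 156.2, S_uud = 93.75, S_udd = 56.25, S_ddd = 33.75
Terminal payoffs (S − K): max(81.25, 0) = 81.25, max(18.75, 0) = 18.75, max(-18.75, 0) = 0, max(-41.25, 0) = 0
Node uu (S = 125): V_uu = 1/1.01·[0.5200·81.2500 + 0.4800·18.7500] = 50.7426
Node ud (S = 75): V_ud = 1/1.01·[0.5200·18.7500 + 0.4800·0.0000] = 9.6535
Node dd (S = 45): V_dd = 1/1.01·[0.5200·0.0000 + 0.4800·0.0000] = 0.0000
Node u (S = 100): V_u = 1/1.01·[0.5200·50.7426 + 0.4800·9.6535] = 30.7127
Node d (S = 60): V_d = 1/1.01·[0.5200·9.6535 + 0.4800·0.0000] = 4.9701
Node 0 (S = 80): V_0 = 1/1.01·[0.5200·30.7127 + 0.4800·4.9701] = 18.1745

£18.17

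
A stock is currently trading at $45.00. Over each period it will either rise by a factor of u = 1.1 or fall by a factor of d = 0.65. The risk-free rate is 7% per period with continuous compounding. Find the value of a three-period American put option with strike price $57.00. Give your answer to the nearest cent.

Risk-neutral probability p = (e^0.07 − 0.65)/(1.1 − 0.65) = 0.4225/0.4500 = 0.9389
Terminal stock prices: S_uuu = 59.9, S_uud = 35.39, S_udd = 20.91, S_ddd = 12.36
Terminal payoffs (K − S): max(-2.895, 0) = 0, max(21.61, 0) = 21.61, max(36.09, 0) = 36.09, max(44.64, 0) = 44.64
Node uu (S = 54.45): continuation = e^(−0.07)·[0.9389·0.0000 + 0.0611·21.6075] = 1.2308; exercise value = 2.5500 > continuation, so V_uu = 2.5500 (exercise)
Node ud (S = 32.18): continuation = e^(−0.07)·[0.9389·21.6075 + 0.0611·36.0862] = 20.9714; exercise value = 24.8250 > continuation, so V_ud = 24.8250 (exercise)
Node dd (S = 19.01): continuation = e^(−0.07)·[0.9389·36.0862 + 0.0611·44.6419] = 34.1339; exercise value = 37.9875 > continuation, so V_dd = 37.9875 (exercise)
Node u (S = 49.5): continuation = e^(−0.07)·[0.9389·2.5500 + 0.0611·24.8250] = 3.6464; exercise value = 7.5000 > continuation, so V_u = 7.5000 (exercise)
Node d (S = 29.25): continuation = e^(−0.07)·[0.9389·24.8250 + 0.0611·37.9875] = 23.8964; exercise value = 27.7500 > continuation, so V_d = 27.7500 (exercise)
Node 0 (S = 45): continuation = e^(−0.07)·[0.9389·7.5000 + 0.0611·27.7500] = 8.1464; exercise value = 12.0000 > continuation, so V_0 = 12.0000 (exercise)

$12.00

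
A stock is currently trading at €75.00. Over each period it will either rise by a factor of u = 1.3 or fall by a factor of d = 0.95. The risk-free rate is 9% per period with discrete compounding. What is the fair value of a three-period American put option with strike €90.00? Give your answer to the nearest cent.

€15.00

Risk-neutral probability p = (1 + 0.09 − 0.95)/(1.3 − 0.95) = 0.1400/0.3500 = 0.4000
Terminal stock prices: S_uuu = 164.8, S_uud = 120.4, S_udd = 87.99, S_ddd = 64.3
Terminal payoffs (K − S): max(-74.78, 0) = 0, max(-30.41, 0) = 0, max(2.006, 0) = 2.006, max(25.7, 0) = 25.7
Node uu (S = 126.8): continuation = 1/1.09·[0.4000·0.0000 + 0.6000·0.0000] = 0.0000; exercise value = 0.0000 ≤ continuation, so V_uu = 0.0000
Node ud (S = 92.62): continuation = 1/1.09·[0.4000·0.0000 + 0.6000·2.0063] = 1.1044; exercise value = 0.0000 ≤ continuation, so V_ud = 1.1044
Node dd (S = 67.69): continuation = 1/1.09·[0.4000·2.0063 + 0.6000·25.6969] = 14.8813; exercise value = 22.3125 > continuation, so V_dd = 22.3125 (exercise)
Node u (S = 97.5): continuation = 1/1.09·[0.4000·0.0000 + 0.6000·1.1044] = 0.6079; exercise value = 0.0000 ≤ continuation, so V_u = 0.6079
Node d (S = 71.25): continuation = 1/1.09·[0.4000·1.1044 + 0.6000·22.3125] = 12.6874; exercise value = 18.7500 > continuation, so V_d = 18.7500 (exercise)
Node 0 (S = 75): continuation = 1/1.09·[0.4000·0.6079 + 0.6000·18.7500] = 10.5442; exercise value = 15.0000 > continuation, so V_0 = 15.0000 (exercise)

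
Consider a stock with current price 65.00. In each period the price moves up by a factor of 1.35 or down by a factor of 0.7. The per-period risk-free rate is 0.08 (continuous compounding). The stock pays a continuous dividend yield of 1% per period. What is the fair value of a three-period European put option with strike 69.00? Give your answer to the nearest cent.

9.27

Per-period risk-free factor R = e^0.08 = 1.0833; dividend-adjusted growth = e^(0.08−0.01) = 1.0725.
Risk-neutral probability p = (1.0725 − 0.7)/(1.35 − 0.7) = 0.3725/0.6500 = 0.5731
Terminal stock prices: S_uuu = 159.9, S_uud = 82.92, S_udd = 43, S_ddd = 22.29
Terminal payoffs (K − S): max(-90.92, 0) = 0, max(-13.92, 0) = 0, max(26, 0) = 26, max(46.71, 0) = 46.71
Node uu (S = 118.5): V_uu = e^(−0.08)·[0.5731·0.0000 + 0.4269·0.0000] = 0.0000
Node ud (S = 61.42): V_ud = e^(−0.08)·[0.5731·0.0000 + 0.4269·26.0025] = 10.2473
Node dd (S = 31.85): V_dd = e^(−0.08)·[0.5731·26.0025 + 0.4269·46.7050] = 32.1619
Node u (S = 87.75): V_u = e^(−0.08)·[0.5731·0.0000 + 0.4269·10.2473] = 4.0383
Node d (S = 45.5): V_d = e^(−0.08)·[0.5731·10.2473 + 0.4269·32.1619] = 18.0957
Node 0 (S = 65): V_0 = e^(−0.08)·[0.5731·4.0383 + 0.4269·18.0957] = 9.2677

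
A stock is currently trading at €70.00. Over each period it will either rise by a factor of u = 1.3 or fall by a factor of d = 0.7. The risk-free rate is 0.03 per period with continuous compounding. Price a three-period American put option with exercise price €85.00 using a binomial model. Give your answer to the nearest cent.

Risk-neutral probability p = (e^0.03 − 0.7)/(1.3 − 0.7) = 0.3305/0.6000 = 0.5508
Terminal stock prices: S_uuu = 153.8, S_uud = 82.81, S_udd = 44.59, S_ddd = 24.01
Terminal payoffs (K − S): max(-68.79, 0) = 0, max(2.19, 0) = 2.19, max(40.41, 0) = 40.41, max(60.99, 0) = 60.99
Node uu (S = 118.3): continuation = e^(−0.03)·[0.5508·0.0000 + 0.4492·2.1900] = 0.9548; exercise value = 0.0000 ≤ continuation, so V_uu = 0.9548
Node ud (S = 63.7): continuation = e^(−0.03)·[0.5508·2.1900 + 0.4492·40.4100] = 18.7879; exercise value = 21.3000 > continuation, so V_ud = 21.3000 (exercise)
Node dd (S = 34.3): continuation = e^(−0.03)·[0.5508·40.4100 + 0.4492·60.9900] = 48.1879; exercise value = 50.7000 > continuation, so V_dd = 50.7000 (exercise)
Node u (S = 91): continuation = e^(−0.03)·[0.5508·0.9548 + 0.4492·21.3000] = 9.7964; exercise value = 0.0000 ≤ continuation, so V_u = 9.7964
Node d (S = 49): continuation = e^(−0.03)·[0.5508·21.3000 + 0.4492·50.7000] = 33.4879; exercise value = 36.0000 > continuation, so V_d = 36.0000 (exercise)
Node 0 (S = 70): continuation = e^(−0.03)·[0.5508·9.7964 + 0.4492·36.0000] = 20.9307; exercise value = 15.0000 ≤ continuation, so V_0 = 20.9307

€20.93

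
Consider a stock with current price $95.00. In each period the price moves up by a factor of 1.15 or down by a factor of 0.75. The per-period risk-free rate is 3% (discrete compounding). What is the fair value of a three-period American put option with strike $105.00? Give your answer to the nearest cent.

Risk-neutral probability p = (1 + 0.03 − 0.75)/(1.15 − 0.75) = 0.2800/0.4000 = 0.7000
Terminal stock prices: S_uuu = 144.5, S_uud = 94.23, S_udd = 61.45, S_ddd = 40.08
Terminal payoffs (K − S): max(-39.48, 0) = 0, max(10.77, 0) = 10.77, max(43.55, 0) = 43.55, max(64.92, 0) = 64.92
Node uu (S = 125.6): continuation = 1/1.03·[0.7000·0.0000 + 0.3000·10.7719] = 3.1374; exercise value = 0.0000 ≤ continuation, so V_uu = 3.1374
Node ud (S = 81.94): continuation = 1/1.03·[0.7000·10.7719 + 0.3000·43.5469] = 20.0042; exercise value = 23.0625 > continuation, so V_ud = 23.0625 (exercise)
Node dd (S = 53.44): continuation = 1/1.03·[0.7000·43.5469 + 0.3000·64.9219] = 48.5042; exercise value = 51.5625 > continuation, so V_dd = 51.5625 (exercise)
Node u (S = 109.2): continuation = 1/1.03·[0.7000·3.1374 + 0.3000·23.0625] = 8.8495; exercise value = 0.0000 ≤ continuation, so V_u = 8.8495
Node d (S = 71.25): continuation = 1/1.03·[0.7000·23.0625 + 0.3000·51.5625] = 30.6917; exercise value = 33.7500 > continuation, so V_d = 33.7500 (exercise)
Node 0 (S = 95): continuation = 1/1.03·[0.7000·8.8495 + 0.3000·33.7500] = 15.8443; exercise value = 10.0000 ≤ continuation, so V_0 = 15.8443

$15.84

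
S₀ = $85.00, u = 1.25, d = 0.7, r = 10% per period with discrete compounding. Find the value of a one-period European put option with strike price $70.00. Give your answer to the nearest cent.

Risk-neutral probability p = (1 + 0.1 − 0.7)/(1.25 − 0.7) = 0.4000/0.5500 = 0.7273
Terminal stock prices: S_u = 106.2, S_d = 59.5
Terminal payoffs (K − S): max(-36.25, 0) = 0, max(10.5, 0) = 10.5
Node 0 (S = 85): V_0 = 1/1.1·[0.7273·0.0000 + 0.2727·10.5000] = 2.6033

$2.60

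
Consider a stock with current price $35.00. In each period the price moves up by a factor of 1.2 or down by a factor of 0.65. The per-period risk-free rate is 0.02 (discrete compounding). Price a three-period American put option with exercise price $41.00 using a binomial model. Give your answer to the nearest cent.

Risk-neutral probability p = (1 + 0.02 − 0.65)/(1.2 − 0.65) = 0.3700/0.5500 = 0.6727
Terminal stock prices: S_uuu = 60.48, S_uud = 32.76, S_udd = 17.75, S_ddd = 9.612
Terminal payoffs (K − S): max(-19.48, 0) = 0, max(8.24, 0) = 8.24, max(23.25, 0) = 23.25, max(31.39, 0) = 31.39
Node uu (S = 50.4): continuation = 1/1.02·[0.6727·0.0000 + 0.3273·8.2400] = 2.6439; exercise value = 0.0000 ≤ continuation, so V_uu = 2.6439
Node ud (S = 27.3): continuation = 1/1.02·[0.6727·8.2400 + 0.3273·23.2550] = 12.8961; exercise value = 13.7000 > continuation, so V_ud = 13.7000 (exercise)
Node dd (S = 14.79): continuation = 1/1.02·[0.6727·23.2550 + 0.3273·31.3881] = 25.4086; exercise value = 26.2125 > continuation, so V_dd = 26.2125 (exercise)
Node u (S = 42): continuation = 1/1.02·[0.6727·2.6439 + 0.3273·13.7000] = 6.1394; exercise value = 0.0000 ≤ continuation, so V_u = 6.1394
Node d (S = 22.75): continuation = 1/1.02·[0.6727·13.7000 + 0.3273·26.2125] = 17.4461; exercise value = 18.2500 > continuation, so V_d = 18.2500 (exercise)
Node 0 (S = 35): continuation = 1/1.02·[0.6727·6.1394 + 0.3273·18.2500] = 9.9048; exercise value = 6.0000 ≤ continuation, so V_0 = 9.9048

$9.90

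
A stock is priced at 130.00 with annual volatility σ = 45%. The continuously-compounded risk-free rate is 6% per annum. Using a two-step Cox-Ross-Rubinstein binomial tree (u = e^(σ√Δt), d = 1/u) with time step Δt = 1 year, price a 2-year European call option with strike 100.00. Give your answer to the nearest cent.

53.69

CRR parameters: u = e^(σ√Δt) = e^(0.45·√1) = 1.5683, d = 1/u = 0.6376
Per-period rate: rΔt = 0.06·1 = 0.06, so R = e^0.06 = 1.0618
Risk-neutral probability p = (e^0.06 − 0.6376)/(1.5683 − 0.6376) = 0.4242/0.9307 = 0.4558
Terminal stock prices: S_uu = 319.7, S_ud = 130, S_dd = 52.85
Terminal payoffs (S − K): max(219.7, 0) = 219.7, max(30, 0) = 30, max(-47.15, 0) = 0
Node u (S = 203.9): V_u = e^(−0.06)·[0.4558·219.7484 + 0.5442·30.0000] = 109.7041
Node d (S = 82.89): V_d = e^(−0.06)·[0.4558·30.0000 + 0.5442·0.0000] = 12.8778
Node 0 (S = 130): V_0 = e^(−0.06)·[0.4558·109.7041 + 0.5442·12.8778] = 53.6914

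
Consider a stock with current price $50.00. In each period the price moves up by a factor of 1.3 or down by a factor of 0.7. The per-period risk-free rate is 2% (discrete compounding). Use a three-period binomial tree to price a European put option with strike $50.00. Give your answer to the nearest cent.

$9.11

Risk-neutral probability p = (1 + 0.02 − 0.7)/(1.3 − 0.7) = 0.3200/0.6000 = 0.5333
Terminal stock prices: S_uuu = 109.9, S_uud = 59.15, S_udd = 31.85, S_ddd = 17.15
Terminal payoffs (K − S): max(-59.85, 0) = 0, max(-9.15, 0) = 0, max(18.15, 0) = 18.15, max(32.85, 0) = 32.85
Node uu (S = 84.5): V_uu = 1/1.02·[0.5333·0.0000 + 0.4667·0.0000] = 0.0000
Node ud (S = 45.5): V_ud = 1/1.02·[0.5333·0.0000 + 0.4667·18.1500] = 8.3039
Node dd (S = 24.5): V_dd = 1/1.02·[0.5333·18.1500 + 0.4667·32.8500] = 24.5196
Node u (S = 65): V_u = 1/1.02·[0.5333·0.0000 + 0.4667·8.3039] = 3.7992
Node d (S = 35): V_d = 1/1.02·[0.5333·8.3039 + 0.4667·24.5196] = 15.5600
Node 0 (S = 50): V_0 = 1/1.02·[0.5333·3.7992 + 0.4667·15.5600] = 9.1055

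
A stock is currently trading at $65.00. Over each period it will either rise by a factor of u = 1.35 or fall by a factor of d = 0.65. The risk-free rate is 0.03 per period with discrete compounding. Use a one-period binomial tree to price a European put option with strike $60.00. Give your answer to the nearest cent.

$7.88

Risk-neutral probability p = (1 + 0.03 − 0.65)/(1.35 − 0.65) = 0.3800/0.7000 = 0.5429
Terminal stock prices: S_u = 87.75, S_d = 42.25
Terminal payoffs (K − S): max(-27.75, 0) = 0, max(17.75, 0) = 17.75
Node 0 (S = 65): V_0 = 1/1.03·[0.5429·0.0000 + 0.4571·17.7500] = 7.8779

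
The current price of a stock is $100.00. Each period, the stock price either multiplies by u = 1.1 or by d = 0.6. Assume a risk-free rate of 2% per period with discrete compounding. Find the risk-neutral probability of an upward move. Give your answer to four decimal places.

p = 0.8400

Risk-neutral probability p = (1 + 0.02 − 0.6)/(1.1 − 0.6) = 0.4200/0.5000 = 0.8400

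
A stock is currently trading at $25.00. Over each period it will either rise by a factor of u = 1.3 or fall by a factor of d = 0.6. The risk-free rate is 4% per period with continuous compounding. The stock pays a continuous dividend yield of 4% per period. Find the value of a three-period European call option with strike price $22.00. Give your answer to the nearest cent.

$6.70

Per-period risk-free factor R = e^0.04 = 1.0408; dividend-adjusted growth = e^(0.04−0.04) = 1.0000.
Risk-neutral probability p = (1.0000 − 0.6)/(1.3 − 0.6) = 0.4000/0.7000 = 0.5714
Terminal stock prices: S_uuu = 54.93, S_uud = 25.35, S_udd = 11.7, S_ddd = 5.4
Terminal payoffs (S − K): max(32.93, 0) = 32.93, max(3.35, 0) = 3.35, max(-10.3, 0) = 0, max(-16.6, 0) = 0
Node uu (S = 42.25): V_uu = e^(−0.04)·[0.5714·32.9250 + 0.4286·3.3500] = 19.4560
Node ud (S = 19.5): V_ud = e^(−0.04)·[0.5714·3.3500 + 0.4286·0.0000] = 1.8392
Node dd (S = 9): V_dd = e^(−0.04)·[0.5714·0.0000 + 0.4286·0.0000] = 0.0000
Node u (S = 32.5): V_u = e^(−0.04)·[0.5714·19.4560 + 0.4286·1.8392] = 11.4391
Node d (S = 15): V_d = e^(−0.04)·[0.5714·1.8392 + 0.4286·0.0000] = 1.0098
Node 0 (S = 25): V_0 = e^(−0.04)·[0.5714·11.4391 + 0.4286·1.0098] = 6.6961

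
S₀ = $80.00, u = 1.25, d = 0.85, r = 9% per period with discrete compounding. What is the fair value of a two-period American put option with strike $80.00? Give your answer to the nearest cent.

$4.40

Risk-neutral probability p = (1 + 0.09 − 0.85)/(1.25 − 0.85) = 0.2400/0.4000 = 0.6000
Terminal stock prices: S_uu = 125, S_ud = 85, S_dd = 57.8
Terminal payoffs (K − S): max(-45, 0) = 0, max(-5, 0) = 0, max(22.2, 0) = 22.2
Node u (S = 100): continuation = 1/1.09·[0.6000·0.0000 + 0.4000·0.0000] = 0.0000; exercise value = 0.0000 ≤ continuation, so V_u = 0.0000
Node d (S = 68): continuation = 1/1.09·[0.6000·0.0000 + 0.4000·22.2000] = 8.1468; exercise value = 12.0000 > continuation, so V_d = 12.0000 (exercise)
Node 0 (S = 80): continuation = 1/1.09·[0.6000·0.0000 + 0.4000·12.0000] = 4.4037; exercise value = 0.0000 ≤ continuation, so V_0 = 4.4037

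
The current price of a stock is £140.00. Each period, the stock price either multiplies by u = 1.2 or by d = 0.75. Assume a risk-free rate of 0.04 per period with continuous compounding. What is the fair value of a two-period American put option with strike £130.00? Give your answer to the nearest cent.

Risk-neutral probability p = (e^0.04 − 0.75)/(1.2 − 0.75) = 0.2908/0.4500 = 0.6462
Terminal stock prices: S_uu = 201.6, S_ud = 126, S_dd = 78.75
Terminal payoffs (K − S): max(-71.6, 0) = 0, max(4, 0) = 4, max(51.25, 0) = 51.25
Node u (S = 168): continuation = e^(−0.04)·[0.6462·0.0000 + 0.3538·4.0000] = 1.3595; exercise value = 0.0000 ≤ continuation, so V_u = 1.3595
Node d (S = 105): continuation = e^(−0.04)·[0.6462·4.0000 + 0.3538·51.2500] = 19.9026; exercise value = 25.0000 > continuation, so V_d = 25.0000 (exercise)
Node 0 (S = 140): continuation = e^(−0.04)·[0.6462·1.3595 + 0.3538·25.0000] = 9.3412; exercise value = 0.0000 ≤ continuation, so V_0 = 9.3412

£9.34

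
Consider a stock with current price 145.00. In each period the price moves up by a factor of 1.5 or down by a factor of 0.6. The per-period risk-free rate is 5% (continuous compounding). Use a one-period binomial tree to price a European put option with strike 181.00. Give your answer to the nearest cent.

Risk-neutral probability p = (e^0.05 − 0.6)/(1.5 − 0.6) = 0.4513/0.9000 = 0.5014
Terminal stock prices: S_u = 217.5, S_d = 87
Terminal payoffs (K − S): max(-36.5, 0) = 0, max(94, 0) = 94
Node 0 (S = 145): V_0 = e^(−0.05)·[0.5014·0.0000 + 0.4986·94.0000] = 44.5815

44.58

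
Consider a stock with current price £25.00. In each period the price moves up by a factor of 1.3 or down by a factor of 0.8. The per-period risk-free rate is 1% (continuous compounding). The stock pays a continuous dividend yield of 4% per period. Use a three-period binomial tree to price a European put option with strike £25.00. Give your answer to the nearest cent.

£5.20

Per-period risk-free factor R = e^0.01 = 1.0101; dividend-adjusted growth = e^(0.01−0.04) = 0.9704.
Risk-neutral probability p = (0.9704 − 0.8)/(1.3 − 0.8) = 0.1704/0.5000 = 0.3409
Terminal stock prices: S_uuu = 54.93, S_uud = 33.8, S_udd = 20.8, S_ddd = 12.8
Terminal payoffs (K − S): max(-29.93, 0) = 0, max(-8.8, 0) = 0, max(4.2, 0) = 4.2, max(12.2, 0) = 12.2
Node uu (S = 42.25): V_uu = e^(−0.01)·[0.3409·0.0000 + 0.6591·0.0000] = 0.0000
Node ud (S = 26): V_ud = e^(−0.01)·[0.3409·0.0000 + 0.6591·4.2000] = 2.7407
Node dd (S = 16): V_dd = e^(−0.01)·[0.3409·4.2000 + 0.6591·12.2000] = 9.3786
Node u (S = 32.5): V_u = e^(−0.01)·[0.3409·0.0000 + 0.6591·2.7407] = 1.7885
Node d (S = 20): V_d = e^(−0.01)·[0.3409·2.7407 + 0.6591·9.3786] = 7.0450
Node 0 (S = 25): V_0 = e^(−0.01)·[0.3409·1.7885 + 0.6591·7.0450] = 5.2008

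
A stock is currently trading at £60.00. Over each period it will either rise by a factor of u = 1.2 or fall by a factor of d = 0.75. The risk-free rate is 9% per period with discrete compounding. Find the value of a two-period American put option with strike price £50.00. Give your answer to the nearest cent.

£1.12

Risk-neutral probability p = (1 + 0.09 − 0.75)/(1.2 − 0.75) = 0.3400/0.4500 = 0.7556
Terminal stock prices: S_uu = 86.4, S_ud = 54, S_dd = 33.75
Terminal payoffs (K − S): max(-36.4, 0) = 0, max(-4, 0) = 0, max(16.25, 0) = 16.25
Node u (S = 72): continuation = 1/1.09·[0.7556·0.0000 + 0.2444·0.0000] = 0.0000; exercise value = 0.0000 ≤ continuation, so V_u = 0.0000
Node d (S = 45): continuation = 1/1.09·[0.7556·0.0000 + 0.2444·16.2500] = 3.6442; exercise value = 5.0000 > continuation, so V_d = 5.0000 (exercise)
Node 0 (S = 60): continuation = 1/1.09·[0.7556·0.0000 + 0.2444·5.0000] = 1.1213; exercise value = 0.0000 ≤ continuation, so V_0 = 1.1213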